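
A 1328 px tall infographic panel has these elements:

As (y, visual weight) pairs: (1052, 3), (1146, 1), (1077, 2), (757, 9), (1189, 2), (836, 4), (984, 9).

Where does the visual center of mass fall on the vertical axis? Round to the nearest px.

Weights sum to 3 + 1 + 2 + 9 + 2 + 4 + 9 = 30.
y: moment 27847 / weight 30 ≈ 928.23

y ≈ 928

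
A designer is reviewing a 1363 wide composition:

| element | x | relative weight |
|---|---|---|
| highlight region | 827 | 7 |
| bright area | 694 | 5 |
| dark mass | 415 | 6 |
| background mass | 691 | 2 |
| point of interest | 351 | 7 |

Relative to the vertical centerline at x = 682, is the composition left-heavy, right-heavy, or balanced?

left-heavy

Σw = 7 + 5 + 6 + 2 + 7 = 27.
Σw·x = 7·827 + 5·694 + 6·415 + 2·691 + 7·351 = 15588, so x̄ = 15588/27 ≈ 577.33.
577.3 vs midline 682 → left-heavy.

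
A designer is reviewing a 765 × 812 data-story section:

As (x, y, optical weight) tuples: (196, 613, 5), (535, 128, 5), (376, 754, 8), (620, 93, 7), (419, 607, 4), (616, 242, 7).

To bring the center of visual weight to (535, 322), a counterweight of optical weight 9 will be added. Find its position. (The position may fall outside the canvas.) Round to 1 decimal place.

New total weight: (5 + 5 + 8 + 7 + 4 + 7) + 9 = 45.
x: need Σw·x = 45·535 = 24075. Existing = 5·196 + 5·535 + 8·376 + 7·620 + 4·419 + 7·616 = 16991. Remainder 7084 / 9 ≈ 787.11.
y: need Σw·y = 45·322 = 14490. Existing = 5·613 + 5·128 + 8·754 + 7·93 + 4·607 + 7·242 = 14510. Remainder -20 / 9 ≈ -2.22.

(787.1, -2.2)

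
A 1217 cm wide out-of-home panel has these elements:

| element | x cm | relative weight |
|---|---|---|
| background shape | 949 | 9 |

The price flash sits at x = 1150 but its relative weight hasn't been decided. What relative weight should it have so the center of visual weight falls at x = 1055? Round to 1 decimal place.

The single fixed element contributes weight 9, moment 9·949 = 8541.
Set Σw·x/Σw = 1055: (8541 + 1150w) = 1055·(9 + w).
So w = (1055·9 − 8541)/(1150 − 1055) = 954/95 ≈ 10.04.

w ≈ 10.0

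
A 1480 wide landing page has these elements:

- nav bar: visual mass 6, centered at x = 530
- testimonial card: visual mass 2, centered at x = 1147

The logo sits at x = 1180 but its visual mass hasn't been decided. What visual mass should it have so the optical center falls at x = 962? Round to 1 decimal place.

w ≈ 10.2

Fixed elements: Σw = 6 + 2 = 8, Σw·x = 6·530 + 2·1147 = 5474.
Balance at x = 962 requires (5474 + w·1180) / (8 + w) = 962.
Rearranging, w·(1180 − 962) = 962·8 − 5474 = 2222, so w ≈ 2222/218 = 10.19.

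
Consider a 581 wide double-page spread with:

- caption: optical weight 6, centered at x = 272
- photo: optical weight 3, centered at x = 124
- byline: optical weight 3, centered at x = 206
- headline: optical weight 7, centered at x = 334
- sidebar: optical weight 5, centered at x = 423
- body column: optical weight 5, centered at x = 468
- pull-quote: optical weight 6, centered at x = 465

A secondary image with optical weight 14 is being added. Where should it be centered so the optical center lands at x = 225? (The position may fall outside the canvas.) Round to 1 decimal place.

With the secondary image, Σw becomes 6 + 3 + 3 + 7 + 5 + 5 + 6 + 14 = 49.
x: need Σw·x = 49·225 = 11025. Existing = 6·272 + 3·124 + 3·206 + 7·334 + 5·423 + 5·468 + 6·465 = 12205. Remainder -1180 / 14 ≈ -84.29.

x ≈ -84.3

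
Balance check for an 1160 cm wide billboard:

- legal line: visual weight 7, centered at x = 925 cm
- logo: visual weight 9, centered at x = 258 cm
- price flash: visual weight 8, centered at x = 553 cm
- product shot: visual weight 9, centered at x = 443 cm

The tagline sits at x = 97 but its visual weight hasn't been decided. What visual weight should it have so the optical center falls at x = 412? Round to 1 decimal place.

Known weights sum to 7 + 9 + 8 + 9 = 33; their moment is 7·925 + 9·258 + 8·553 + 9·443 = 17208.
Set Σw·x/Σw = 412: (17208 + 97w) = 412·(33 + w).
So w = (412·33 − 17208)/(97 − 412) = -3612/-315 ≈ 11.47.

w ≈ 11.5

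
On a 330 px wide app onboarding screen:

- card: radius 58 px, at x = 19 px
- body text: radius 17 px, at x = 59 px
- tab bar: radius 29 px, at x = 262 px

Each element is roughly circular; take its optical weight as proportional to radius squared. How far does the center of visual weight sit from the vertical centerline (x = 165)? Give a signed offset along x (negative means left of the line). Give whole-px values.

≈ -98 px

r² weights: card 58² = 3364, body text 17² = 289, tab bar 29² = 841. Total = 4494.
x-moment: 3364·19 + 289·59 + 841·262 = 301309; centroid 301309/4494 ≈ 67.05.
Difference: 67.05 − 165 ≈ -97.95.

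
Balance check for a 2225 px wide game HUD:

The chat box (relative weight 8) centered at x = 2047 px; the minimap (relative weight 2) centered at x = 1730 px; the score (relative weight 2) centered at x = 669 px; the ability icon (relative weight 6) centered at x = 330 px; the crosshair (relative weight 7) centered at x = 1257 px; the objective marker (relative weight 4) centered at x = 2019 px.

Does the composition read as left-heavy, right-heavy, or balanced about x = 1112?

Total weight = 8 + 2 + 2 + 6 + 7 + 4 = 29.
Σw·x = 40029; x̄ = 40029/29 ≈ 1380.31.
1380.3 lies right of the midline 1112, so the layout is right-heavy.

right-heavy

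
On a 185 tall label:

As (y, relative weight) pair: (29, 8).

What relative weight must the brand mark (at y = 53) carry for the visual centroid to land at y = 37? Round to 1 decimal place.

w ≈ 4.0

Known: weight 8 with moment 8·29 = 232.
Balance at y = 37 requires (232 + w·53) / (8 + w) = 37.
Rearranging, w·(53 − 37) = 37·8 − 232 = 64, so w ≈ 64/16 = 4.00.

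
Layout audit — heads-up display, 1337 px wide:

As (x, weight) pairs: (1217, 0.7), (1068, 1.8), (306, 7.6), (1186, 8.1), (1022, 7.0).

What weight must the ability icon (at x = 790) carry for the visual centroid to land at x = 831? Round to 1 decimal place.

Fixed elements: Σw = 0.7 + 1.8 + 7.6 + 8.1 + 7.0 = 25.2, Σw·x = 0.7·1217 + 1.8·1068 + 7.6·306 + 8.1·1186 + 7.0·1022 = 21860.5.
Set Σw·x/Σw = 831: (21860.5 + 790w) = 831·(25.2 + w).
Rearranging, w·(790 − 831) = 831·25.2 − 21860.5 = -919.3, so w ≈ -919.3/-41 = 22.42.

w ≈ 22.4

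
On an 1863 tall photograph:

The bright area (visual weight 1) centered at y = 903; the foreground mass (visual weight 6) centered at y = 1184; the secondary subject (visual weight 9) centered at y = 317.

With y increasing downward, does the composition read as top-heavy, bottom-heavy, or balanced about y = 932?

Σw = 1 + 6 + 9 = 16.
Σw·y = 1·903 + 6·1184 + 9·317 = 10860, so ȳ = 10860/16 ≈ 678.75.
Since 678.8 is above (smaller y than) 932, the composition reads top-heavy.

top-heavy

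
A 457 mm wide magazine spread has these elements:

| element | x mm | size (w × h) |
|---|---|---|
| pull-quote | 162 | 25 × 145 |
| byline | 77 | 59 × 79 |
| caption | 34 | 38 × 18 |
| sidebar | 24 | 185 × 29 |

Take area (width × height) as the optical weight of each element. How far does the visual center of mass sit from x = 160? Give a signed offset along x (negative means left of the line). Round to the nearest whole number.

Areas → weights: pull-quote 25·145 = 3625, byline 59·79 = 4661, caption 38·18 = 684, sidebar 185·29 = 5365; Σw = 14335.
x: (3625·162 + 4661·77 + 684·34 + 5365·24) / 14335 = 1098163 / 14335 ≈ 76.61
Difference: 76.61 − 160 ≈ -83.39.

≈ -83 mm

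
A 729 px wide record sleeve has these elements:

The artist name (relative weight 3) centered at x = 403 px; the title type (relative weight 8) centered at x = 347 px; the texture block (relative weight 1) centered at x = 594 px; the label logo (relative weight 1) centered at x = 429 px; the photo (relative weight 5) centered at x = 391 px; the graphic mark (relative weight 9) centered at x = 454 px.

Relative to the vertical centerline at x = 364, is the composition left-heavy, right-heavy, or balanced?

Weights sum to 3 + 8 + 1 + 1 + 5 + 9 = 27.
Σw·x = 11049; x̄ = 11049/27 ≈ 409.22.
409.2 lies right of the midline 364, so the layout is right-heavy.

right-heavy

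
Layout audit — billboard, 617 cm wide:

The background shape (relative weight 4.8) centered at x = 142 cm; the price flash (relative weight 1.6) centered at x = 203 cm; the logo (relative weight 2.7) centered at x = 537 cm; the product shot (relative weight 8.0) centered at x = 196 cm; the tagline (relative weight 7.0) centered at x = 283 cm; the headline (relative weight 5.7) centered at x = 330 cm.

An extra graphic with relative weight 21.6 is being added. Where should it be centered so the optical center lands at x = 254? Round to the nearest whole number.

x ≈ 239

After adding the extra graphic, total weight = 4.8 + 1.6 + 2.7 + 8.0 + 7.0 + 5.7 + 21.6 = 51.4.
Along x: (7886.3 + 21.6·x) / 51.4 = 254 (existing moment 4.8·142 + 1.6·203 + 2.7·537 + 8.0·196 + 7.0·283 + 5.7·330 = 7886.3) ⇒ x = (13055.6 − 7886.3) / 21.6 ≈ 239.32.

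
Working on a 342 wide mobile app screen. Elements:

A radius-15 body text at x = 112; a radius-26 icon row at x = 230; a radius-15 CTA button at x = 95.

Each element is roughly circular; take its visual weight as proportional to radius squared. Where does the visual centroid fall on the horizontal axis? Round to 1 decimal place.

x ≈ 179.4

r² weights: body text 15² = 225, icon row 26² = 676, CTA button 15² = 225. Total = 1126.
Σw·x = 225·112 + 676·230 + 225·95 = 202055, so x̄ = 202055/1126 ≈ 179.44.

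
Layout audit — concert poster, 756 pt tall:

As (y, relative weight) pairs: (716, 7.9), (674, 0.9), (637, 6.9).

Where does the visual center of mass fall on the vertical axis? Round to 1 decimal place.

Total weight = 7.9 + 0.9 + 6.9 = 15.7.
Σw·y = 7.9·716 + 0.9·674 + 6.9·637 = 10658.3, so ȳ = 10658.3/15.7 ≈ 678.87.

y ≈ 678.9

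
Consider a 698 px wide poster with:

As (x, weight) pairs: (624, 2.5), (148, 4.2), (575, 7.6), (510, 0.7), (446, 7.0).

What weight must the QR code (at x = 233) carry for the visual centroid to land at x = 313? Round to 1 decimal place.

w ≈ 39.3

Existing Σw = 22.0 (2.5 + 4.2 + 7.6 + 0.7 + 7.0); existing moment 2.5·624 + 4.2·148 + 7.6·575 + 0.7·510 + 7.0·446 = 10030.6.
Set Σw·x/Σw = 313: (10030.6 + 233w) = 313·(22.0 + w).
Rearranging, w·(233 − 313) = 313·22.0 − 10030.6 = -3144.6, so w ≈ -3144.6/-80 = 39.31.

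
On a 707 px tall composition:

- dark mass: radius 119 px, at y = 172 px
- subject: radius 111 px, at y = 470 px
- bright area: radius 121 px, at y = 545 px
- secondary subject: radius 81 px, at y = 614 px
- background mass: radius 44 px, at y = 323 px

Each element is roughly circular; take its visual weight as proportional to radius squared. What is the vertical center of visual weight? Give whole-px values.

y ≈ 420

Weights ∝ r²: dark mass 119² = 14161, subject 111² = 12321, bright area 121² = 14641, secondary subject 81² = 6561, background mass 44² = 1936; Σw = 49620.
y: (14161·172 + 12321·470 + 14641·545 + 6561·614 + 1936·323) / 49620 = 20859689 / 49620 ≈ 420.39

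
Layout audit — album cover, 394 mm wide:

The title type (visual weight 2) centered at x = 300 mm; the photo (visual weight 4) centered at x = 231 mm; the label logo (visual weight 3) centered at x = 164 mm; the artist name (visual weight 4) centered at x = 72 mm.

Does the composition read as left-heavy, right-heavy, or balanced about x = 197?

Total weight = 2 + 4 + 3 + 4 = 13.
x: (2·300 + 4·231 + 3·164 + 4·72) / 13 = 2304 / 13 ≈ 177.23
Since 177.2 is left of 197, the composition reads left-heavy.

left-heavy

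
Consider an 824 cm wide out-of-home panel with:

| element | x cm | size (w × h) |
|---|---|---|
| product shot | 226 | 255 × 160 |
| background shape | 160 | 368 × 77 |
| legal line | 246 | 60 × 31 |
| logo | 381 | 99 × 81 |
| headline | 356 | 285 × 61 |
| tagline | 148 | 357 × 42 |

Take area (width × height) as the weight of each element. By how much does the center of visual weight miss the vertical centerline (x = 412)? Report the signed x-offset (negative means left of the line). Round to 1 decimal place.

Taking area as weight: product shot 255·160 = 40800, background shape 368·77 = 28336, legal line 60·31 = 1860, logo 99·81 = 8019, headline 285·61 = 17385, tagline 357·42 = 14994. Sum 111394.
x: moment 25675531 / weight 111394 ≈ 230.49
Difference: 230.49 − 412 ≈ -181.51.

≈ -181.5 cm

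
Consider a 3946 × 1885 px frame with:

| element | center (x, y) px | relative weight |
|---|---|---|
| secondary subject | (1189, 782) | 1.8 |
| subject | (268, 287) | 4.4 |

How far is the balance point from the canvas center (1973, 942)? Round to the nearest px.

≈ 1526 px

Weights sum to 1.8 + 4.4 = 6.2.
x: (1.8·1189 + 4.4·268) / 6.2 = 3319.4 / 6.2 ≈ 535.39
y: (1.8·782 + 4.4·287) / 6.2 = 2670.4 / 6.2 ≈ 430.71
Relative to (1973, 942): Δ = (-1437.61, -511.29); |Δ| = √(-1437.61² + -511.29²) ≈ 1525.83.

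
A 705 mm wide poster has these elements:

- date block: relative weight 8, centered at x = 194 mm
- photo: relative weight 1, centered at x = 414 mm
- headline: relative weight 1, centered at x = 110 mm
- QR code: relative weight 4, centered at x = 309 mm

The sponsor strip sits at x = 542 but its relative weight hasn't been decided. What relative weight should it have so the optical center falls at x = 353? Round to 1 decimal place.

w ≈ 8.6

Fixed elements: Σw = 8 + 1 + 1 + 4 = 14, Σw·x = 8·194 + 1·414 + 1·110 + 4·309 = 3312.
For the centroid to hit 353: (3312 + w·542) / (14 + w) = 353.
Solving: w = (353·14 − 3312) / (542 − 353) = 1630 / 189 ≈ 8.62.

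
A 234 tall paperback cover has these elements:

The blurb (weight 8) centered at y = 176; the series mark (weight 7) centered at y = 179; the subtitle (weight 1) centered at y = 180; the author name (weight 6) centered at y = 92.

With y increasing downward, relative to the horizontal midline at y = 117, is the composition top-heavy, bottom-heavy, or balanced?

Σw = 8 + 7 + 1 + 6 = 22.
y: (8·176 + 7·179 + 1·180 + 6·92) / 22 = 3393 / 22 ≈ 154.23
Since 154.2 is below (larger y than) 117, the composition reads bottom-heavy.

bottom-heavy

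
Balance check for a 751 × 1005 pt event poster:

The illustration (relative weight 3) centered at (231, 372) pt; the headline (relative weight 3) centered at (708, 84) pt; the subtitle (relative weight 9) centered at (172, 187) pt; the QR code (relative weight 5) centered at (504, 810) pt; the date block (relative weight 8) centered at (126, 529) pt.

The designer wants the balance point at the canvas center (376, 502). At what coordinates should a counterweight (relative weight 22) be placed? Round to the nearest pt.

New total weight: (3 + 3 + 9 + 5 + 8) + 22 = 50.
Along x: (7893 + 22·x) / 50 = 376 (existing moment 3·231 + 3·708 + 9·172 + 5·504 + 8·126 = 7893) ⇒ x = (18800 − 7893) / 22 ≈ 495.77.
Along y: (11333 + 22·y) / 50 = 502 (existing moment 3·372 + 3·84 + 9·187 + 5·810 + 8·529 = 11333) ⇒ y = (25100 − 11333) / 22 ≈ 625.77.

(496, 626)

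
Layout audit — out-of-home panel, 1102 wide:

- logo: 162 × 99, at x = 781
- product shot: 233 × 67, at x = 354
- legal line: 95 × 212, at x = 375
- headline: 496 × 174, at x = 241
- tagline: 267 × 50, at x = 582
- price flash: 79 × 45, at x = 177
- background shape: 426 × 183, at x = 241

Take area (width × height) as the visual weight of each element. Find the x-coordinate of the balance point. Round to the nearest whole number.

x ≈ 316

Taking area as weight: logo 162·99 = 16038, product shot 233·67 = 15611, legal line 95·212 = 20140, headline 496·174 = 86304, tagline 267·50 = 13350, price flash 79·45 = 3555, background shape 426·183 = 77958. Sum 232956.
x: (16038·781 + 15611·354 + 20140·375 + 86304·241 + 13350·582 + 3555·177 + 77958·241) / 232956 = 73590549 / 232956 ≈ 315.90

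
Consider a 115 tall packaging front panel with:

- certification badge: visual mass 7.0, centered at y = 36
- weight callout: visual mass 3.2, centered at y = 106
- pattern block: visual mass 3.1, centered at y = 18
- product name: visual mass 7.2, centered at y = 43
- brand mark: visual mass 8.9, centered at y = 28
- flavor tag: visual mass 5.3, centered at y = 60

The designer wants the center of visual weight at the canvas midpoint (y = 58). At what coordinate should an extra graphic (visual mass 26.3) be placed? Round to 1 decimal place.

y ≈ 76.6

New total weight: (7.0 + 3.2 + 3.1 + 7.2 + 8.9 + 5.3) + 26.3 = 61.0.
Along y: (1523.8 + 26.3·y) / 61.0 = 58 (existing moment 7.0·36 + 3.2·106 + 3.1·18 + 7.2·43 + 8.9·28 + 5.3·60 = 1523.8) ⇒ y = (3538.0 − 1523.8) / 26.3 ≈ 76.59.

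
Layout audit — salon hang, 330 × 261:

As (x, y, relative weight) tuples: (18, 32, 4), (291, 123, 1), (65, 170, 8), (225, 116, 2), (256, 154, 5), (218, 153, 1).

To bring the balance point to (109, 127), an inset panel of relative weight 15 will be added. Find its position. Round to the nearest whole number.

With the inset panel, Σw becomes 4 + 1 + 8 + 2 + 5 + 1 + 15 = 36.
x: target moment 36×109 = 3924; current 4·18 + 1·291 + 8·65 + 2·225 + 5·256 + 1·218 = 2831; the inset panel supplies 1093, so x = 1093/15 ≈ 72.87.
y: target moment 36×127 = 4572; current 4·32 + 1·123 + 8·170 + 2·116 + 5·154 + 1·153 = 2766; the inset panel supplies 1806, so y = 1806/15 ≈ 120.40.

(73, 120)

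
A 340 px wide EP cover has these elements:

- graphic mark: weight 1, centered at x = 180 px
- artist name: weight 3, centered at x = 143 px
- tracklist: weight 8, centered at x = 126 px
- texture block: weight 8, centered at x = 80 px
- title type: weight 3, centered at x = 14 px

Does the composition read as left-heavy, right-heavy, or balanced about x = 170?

left-heavy

Total weight = 1 + 3 + 8 + 8 + 3 = 23.
Σw·x = 1·180 + 3·143 + 8·126 + 8·80 + 3·14 = 2299, so x̄ = 2299/23 ≈ 99.96.
100.0 vs midline 170 → left-heavy.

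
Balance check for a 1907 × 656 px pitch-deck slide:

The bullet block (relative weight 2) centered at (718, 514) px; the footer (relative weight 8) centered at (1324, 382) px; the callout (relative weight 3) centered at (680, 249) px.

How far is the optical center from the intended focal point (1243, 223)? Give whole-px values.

≈ 219 px

Total weight = 2 + 8 + 3 = 13.
Σw·x = 2·718 + 8·1324 + 3·680 = 14068, so x̄ = 14068/13 ≈ 1082.15.
Σw·y = 2·514 + 8·382 + 3·249 = 4831, so ȳ = 4831/13 ≈ 371.62.
Offset from (1243, 223): Δx ≈ -160.85, Δy ≈ 148.62; distance = √(Δx² + Δy²) ≈ 218.99.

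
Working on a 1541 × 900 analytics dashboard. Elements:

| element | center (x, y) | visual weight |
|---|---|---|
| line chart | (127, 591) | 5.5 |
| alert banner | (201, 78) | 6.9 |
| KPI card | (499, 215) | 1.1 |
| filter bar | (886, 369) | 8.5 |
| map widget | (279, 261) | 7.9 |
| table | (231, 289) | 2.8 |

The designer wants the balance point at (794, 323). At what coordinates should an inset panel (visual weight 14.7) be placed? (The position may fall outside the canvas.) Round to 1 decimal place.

(1674.8, 359.0)

After adding the inset panel, total weight = 5.5 + 6.9 + 1.1 + 8.5 + 7.9 + 2.8 + 14.7 = 47.4.
x: target moment 47.4×794 = 37635.6; current 5.5·127 + 6.9·201 + 1.1·499 + 8.5·886 + 7.9·279 + 2.8·231 = 13016.2; the inset panel supplies 24619.4, so x = 24619.4/14.7 ≈ 1674.79.
y: target moment 47.4×323 = 15310.2; current 5.5·591 + 6.9·78 + 1.1·215 + 8.5·369 + 7.9·261 + 2.8·289 = 10032.8; the inset panel supplies 5277.4, so y = 5277.4/14.7 ≈ 359.01.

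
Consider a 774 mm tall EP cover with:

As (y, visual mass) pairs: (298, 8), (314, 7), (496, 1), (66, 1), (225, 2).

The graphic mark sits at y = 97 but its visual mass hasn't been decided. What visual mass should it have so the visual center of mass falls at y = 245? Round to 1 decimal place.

w ≈ 6.3

Existing Σw = 19 (8 + 7 + 1 + 1 + 2); existing moment 8·298 + 7·314 + 1·496 + 1·66 + 2·225 = 5594.
Balance at y = 245 requires (5594 + w·97) / (19 + w) = 245.
Solving: w = (245·19 − 5594) / (97 − 245) = -939 / -148 ≈ 6.34.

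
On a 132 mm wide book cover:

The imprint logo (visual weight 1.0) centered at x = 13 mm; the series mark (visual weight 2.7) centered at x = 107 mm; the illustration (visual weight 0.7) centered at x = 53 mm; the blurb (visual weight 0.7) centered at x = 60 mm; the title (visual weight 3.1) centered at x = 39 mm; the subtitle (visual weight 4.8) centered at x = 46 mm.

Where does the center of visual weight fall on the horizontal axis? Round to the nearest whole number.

x ≈ 56

Weights sum to 1.0 + 2.7 + 0.7 + 0.7 + 3.1 + 4.8 = 13.0.
Σw·x = 1.0·13 + 2.7·107 + 0.7·53 + 0.7·60 + 3.1·39 + 4.8·46 = 722.7, so x̄ = 722.7/13.0 ≈ 55.59.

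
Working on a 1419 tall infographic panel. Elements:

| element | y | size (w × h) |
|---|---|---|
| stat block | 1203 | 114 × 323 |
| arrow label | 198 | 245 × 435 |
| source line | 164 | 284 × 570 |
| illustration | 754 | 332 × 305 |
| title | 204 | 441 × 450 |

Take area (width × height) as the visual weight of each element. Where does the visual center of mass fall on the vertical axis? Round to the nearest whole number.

Areas: stat block 114·323 = 36822, arrow label 245·435 = 106575, source line 284·570 = 161880, illustration 332·305 = 101260, title 441·450 = 198450. Total weight = 604987.
Σw·y = 36822·1203 + 106575·198 + 161880·164 + 101260·754 + 198450·204 = 208780876, so ȳ = 208780876/604987 ≈ 345.10.

y ≈ 345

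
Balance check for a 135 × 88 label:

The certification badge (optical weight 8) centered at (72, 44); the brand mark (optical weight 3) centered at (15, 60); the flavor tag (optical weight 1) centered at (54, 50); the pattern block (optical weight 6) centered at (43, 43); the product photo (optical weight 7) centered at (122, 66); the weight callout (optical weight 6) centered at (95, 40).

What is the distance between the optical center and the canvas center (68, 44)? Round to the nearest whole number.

≈ 10

Total weight = 8 + 3 + 1 + 6 + 7 + 6 = 31.
x: (8·72 + 3·15 + 1·54 + 6·43 + 7·122 + 6·95) / 31 = 2357 / 31 ≈ 76.03
y: (8·44 + 3·60 + 1·50 + 6·43 + 7·66 + 6·40) / 31 = 1542 / 31 ≈ 49.74
From (68, 44): dx = 8.03, dy = 5.74, so the distance is √(dx²+dy²) ≈ 9.87.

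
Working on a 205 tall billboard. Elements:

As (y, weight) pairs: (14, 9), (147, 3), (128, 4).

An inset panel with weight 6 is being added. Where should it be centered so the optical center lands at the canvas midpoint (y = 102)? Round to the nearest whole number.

With the inset panel, Σw becomes 9 + 3 + 4 + 6 = 22.
Along y: (1079 + 6·y) / 22 = 102 (existing moment 9·14 + 3·147 + 4·128 = 1079) ⇒ y = (2244 − 1079) / 6 ≈ 194.17.

y ≈ 194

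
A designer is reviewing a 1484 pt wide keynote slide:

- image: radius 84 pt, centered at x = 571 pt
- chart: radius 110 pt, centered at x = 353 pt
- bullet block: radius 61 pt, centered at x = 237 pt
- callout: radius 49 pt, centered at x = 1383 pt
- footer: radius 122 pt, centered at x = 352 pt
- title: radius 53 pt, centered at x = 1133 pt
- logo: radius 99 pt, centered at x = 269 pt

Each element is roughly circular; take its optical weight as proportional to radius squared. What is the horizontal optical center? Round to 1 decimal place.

x ≈ 446.5

Weights ∝ r²: image 84² = 7056, chart 110² = 12100, bullet block 61² = 3721, callout 49² = 2401, footer 122² = 14884, title 53² = 2809, logo 99² = 9801; Σw = 52772.
x-moment: 7056·571 + 12100·353 + 3721·237 + 2401·1383 + 14884·352 + 2809·1133 + 9801·269 = 23560970; centroid 23560970/52772 ≈ 446.47.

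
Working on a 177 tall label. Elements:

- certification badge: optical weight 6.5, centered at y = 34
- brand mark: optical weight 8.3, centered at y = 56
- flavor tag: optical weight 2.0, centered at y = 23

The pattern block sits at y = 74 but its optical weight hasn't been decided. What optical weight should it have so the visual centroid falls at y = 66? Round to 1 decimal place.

Known weights sum to 6.5 + 8.3 + 2.0 = 16.8; their moment is 6.5·34 + 8.3·56 + 2.0·23 = 731.8.
For the centroid to hit 66: (731.8 + w·74) / (16.8 + w) = 66.
So w = (66·16.8 − 731.8)/(74 − 66) = 377.0/8 ≈ 47.12.

w ≈ 47.1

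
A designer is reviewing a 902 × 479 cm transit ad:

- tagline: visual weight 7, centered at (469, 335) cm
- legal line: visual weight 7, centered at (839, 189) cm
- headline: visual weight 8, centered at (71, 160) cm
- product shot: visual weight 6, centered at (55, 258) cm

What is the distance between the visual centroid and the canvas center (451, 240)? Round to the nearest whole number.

≈ 92 cm

Weights sum to 7 + 7 + 8 + 6 = 28.
Σw·x = 7·469 + 7·839 + 8·71 + 6·55 = 10054, so x̄ = 10054/28 ≈ 359.07.
Σw·y = 7·335 + 7·189 + 8·160 + 6·258 = 6496, so ȳ = 6496/28 ≈ 232.00.
From (451, 240): dx = -91.93, dy = -8.00, so the distance is √(dx²+dy²) ≈ 92.28.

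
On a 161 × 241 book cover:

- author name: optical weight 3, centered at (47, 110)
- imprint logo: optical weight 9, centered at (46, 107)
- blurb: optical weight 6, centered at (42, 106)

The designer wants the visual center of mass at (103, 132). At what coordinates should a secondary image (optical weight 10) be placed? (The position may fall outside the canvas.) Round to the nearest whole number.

With the secondary image, Σw becomes 3 + 9 + 6 + 10 = 28.
Along x: (807 + 10·x) / 28 = 103 (existing moment 3·47 + 9·46 + 6·42 = 807) ⇒ x = (2884 − 807) / 10 ≈ 207.70.
Along y: (1929 + 10·y) / 28 = 132 (existing moment 3·110 + 9·107 + 6·106 = 1929) ⇒ y = (3696 − 1929) / 10 ≈ 176.70.

(208, 177)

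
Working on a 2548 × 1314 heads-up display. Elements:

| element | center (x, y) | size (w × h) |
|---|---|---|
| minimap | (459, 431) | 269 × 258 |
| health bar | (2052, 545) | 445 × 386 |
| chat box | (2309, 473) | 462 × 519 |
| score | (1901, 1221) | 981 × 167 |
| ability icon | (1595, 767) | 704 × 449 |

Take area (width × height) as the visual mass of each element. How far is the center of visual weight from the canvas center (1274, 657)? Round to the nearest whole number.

Taking area as weight: minimap 269·258 = 69402, health bar 445·386 = 171770, chat box 462·519 = 239778, score 981·167 = 163827, ability icon 704·449 = 316096. Sum 960873.
x: (69402·459 + 171770·2052 + 239778·2309 + 163827·1901 + 316096·1595) / 960873 = 1753583207 / 960873 ≈ 1824.99
y: (69402·431 + 171770·545 + 239778·473 + 163827·1221 + 316096·767) / 960873 = 679420305 / 960873 ≈ 707.09
From (1274, 657): dx = 550.99, dy = 50.09, so the distance is √(dx²+dy²) ≈ 553.26.

≈ 553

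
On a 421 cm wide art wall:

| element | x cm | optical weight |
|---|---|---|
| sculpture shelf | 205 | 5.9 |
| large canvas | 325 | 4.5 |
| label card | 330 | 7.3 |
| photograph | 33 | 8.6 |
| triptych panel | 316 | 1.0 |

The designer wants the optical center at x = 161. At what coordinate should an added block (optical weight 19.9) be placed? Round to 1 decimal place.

After adding the added block, total weight = 5.9 + 4.5 + 7.3 + 8.6 + 1.0 + 19.9 = 47.2.
x: need Σw·x = 47.2·161 = 7599.2. Existing = 5.9·205 + 4.5·325 + 7.3·330 + 8.6·33 + 1.0·316 = 5680.8. Remainder 1918.4 / 19.9 ≈ 96.40.

x ≈ 96.4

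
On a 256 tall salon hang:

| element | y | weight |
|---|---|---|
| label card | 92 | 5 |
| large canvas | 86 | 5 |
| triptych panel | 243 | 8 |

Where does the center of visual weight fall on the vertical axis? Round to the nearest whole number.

Σw = 5 + 5 + 8 = 18.
Σw·y = 5·92 + 5·86 + 8·243 = 2834, so ȳ = 2834/18 ≈ 157.44.

y ≈ 157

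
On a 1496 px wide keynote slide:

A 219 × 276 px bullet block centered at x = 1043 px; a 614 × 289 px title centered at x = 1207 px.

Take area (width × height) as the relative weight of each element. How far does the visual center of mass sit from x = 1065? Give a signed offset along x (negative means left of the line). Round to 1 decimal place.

≈ 100.3 px

Areas: bullet block 219·276 = 60444, title 614·289 = 177446. Total weight = 237890.
Σw·x = 60444·1043 + 177446·1207 = 277220414, so x̄ = 277220414/237890 ≈ 1165.33.
Against x = 1065, that's 1165.33 − 1065 = 100.33.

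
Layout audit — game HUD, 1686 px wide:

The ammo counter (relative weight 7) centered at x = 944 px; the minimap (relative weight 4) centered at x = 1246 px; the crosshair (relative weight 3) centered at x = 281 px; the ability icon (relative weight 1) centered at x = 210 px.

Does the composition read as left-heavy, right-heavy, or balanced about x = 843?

balanced

Weights sum to 7 + 4 + 3 + 1 = 15.
x: (7·944 + 4·1246 + 3·281 + 1·210) / 15 = 12645 / 15 ≈ 843.00
843.00 = 843 exactly: balanced.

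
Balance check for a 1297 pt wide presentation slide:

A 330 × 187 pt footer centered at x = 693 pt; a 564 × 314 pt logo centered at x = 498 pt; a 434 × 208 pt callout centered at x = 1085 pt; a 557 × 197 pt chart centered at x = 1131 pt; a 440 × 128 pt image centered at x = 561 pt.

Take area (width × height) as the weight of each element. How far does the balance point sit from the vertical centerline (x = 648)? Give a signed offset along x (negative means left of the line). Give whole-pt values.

≈ 129 pt

Areas → weights: footer 330·187 = 61710, logo 564·314 = 177096, callout 434·208 = 90272, chart 557·197 = 109729, image 440·128 = 56320; Σw = 495127.
x-moment: 61710·693 + 177096·498 + 90272·1085 + 109729·1131 + 56320·561 = 384602977; centroid 384602977/495127 ≈ 776.78.
Difference: 776.78 − 648 ≈ 128.78.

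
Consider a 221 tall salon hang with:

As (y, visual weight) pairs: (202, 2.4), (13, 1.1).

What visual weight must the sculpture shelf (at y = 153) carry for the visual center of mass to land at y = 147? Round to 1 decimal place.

Fixed elements: Σw = 2.4 + 1.1 = 3.5, Σw·y = 2.4·202 + 1.1·13 = 499.1.
For the centroid to hit 147: (499.1 + w·153) / (3.5 + w) = 147.
So w = (147·3.5 − 499.1)/(153 − 147) = 15.4/6 ≈ 2.57.

w ≈ 2.6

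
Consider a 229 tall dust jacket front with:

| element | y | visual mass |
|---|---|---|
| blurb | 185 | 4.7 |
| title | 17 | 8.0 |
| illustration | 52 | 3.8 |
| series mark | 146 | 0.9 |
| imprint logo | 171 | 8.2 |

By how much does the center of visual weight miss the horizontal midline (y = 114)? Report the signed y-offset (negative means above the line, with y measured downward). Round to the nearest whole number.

Total weight = 4.7 + 8.0 + 3.8 + 0.9 + 8.2 = 25.6.
y-moment: 4.7·185 + 8.0·17 + 3.8·52 + 0.9·146 + 8.2·171 = 2736.7; centroid 2736.7/25.6 ≈ 106.90.
Against y = 114, that's 106.90 − 114 = -7.10.

≈ -7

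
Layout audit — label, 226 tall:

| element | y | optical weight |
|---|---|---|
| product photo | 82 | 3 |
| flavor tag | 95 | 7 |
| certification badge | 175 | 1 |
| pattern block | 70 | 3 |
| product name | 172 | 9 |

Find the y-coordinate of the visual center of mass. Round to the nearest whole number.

y ≈ 124

Weights sum to 3 + 7 + 1 + 3 + 9 = 23.
y: (3·82 + 7·95 + 1·175 + 3·70 + 9·172) / 23 = 2844 / 23 ≈ 123.65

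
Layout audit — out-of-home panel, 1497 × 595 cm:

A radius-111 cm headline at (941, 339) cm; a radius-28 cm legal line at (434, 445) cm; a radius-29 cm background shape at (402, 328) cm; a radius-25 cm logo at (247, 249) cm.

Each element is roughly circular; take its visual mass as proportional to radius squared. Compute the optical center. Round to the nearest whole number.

(853, 340)

r² weights: headline 111² = 12321, legal line 28² = 784, background shape 29² = 841, logo 25² = 625. Total = 14571.
Σw·x = 12321·941 + 784·434 + 841·402 + 625·247 = 12426774, so x̄ = 12426774/14571 ≈ 852.84.
Σw·y = 12321·339 + 784·445 + 841·328 + 625·249 = 4957172, so ȳ = 4957172/14571 ≈ 340.21.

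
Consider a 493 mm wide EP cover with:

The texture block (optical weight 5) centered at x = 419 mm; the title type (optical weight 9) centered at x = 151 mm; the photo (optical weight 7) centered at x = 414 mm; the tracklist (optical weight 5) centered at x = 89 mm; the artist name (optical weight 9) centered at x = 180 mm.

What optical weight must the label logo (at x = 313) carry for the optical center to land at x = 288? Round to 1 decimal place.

w ≈ 66.5

Fixed elements: Σw = 5 + 9 + 7 + 5 + 9 = 35, Σw·x = 5·419 + 9·151 + 7·414 + 5·89 + 9·180 = 8417.
Balance at x = 288 requires (8417 + w·313) / (35 + w) = 288.
So w = (288·35 − 8417)/(313 − 288) = 1663/25 ≈ 66.52.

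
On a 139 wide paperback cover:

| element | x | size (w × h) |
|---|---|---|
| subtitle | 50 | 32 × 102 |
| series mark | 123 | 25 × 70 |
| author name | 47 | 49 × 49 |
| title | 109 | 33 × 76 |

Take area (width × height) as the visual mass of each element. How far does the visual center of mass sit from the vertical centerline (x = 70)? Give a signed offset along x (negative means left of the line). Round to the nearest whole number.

Areas: subtitle 32·102 = 3264, series mark 25·70 = 1750, author name 49·49 = 2401, title 33·76 = 2508. Total weight = 9923.
Σw·x = 3264·50 + 1750·123 + 2401·47 + 2508·109 = 764669, so x̄ = 764669/9923 ≈ 77.06.
Difference: 77.06 − 70 ≈ 7.06.

≈ 7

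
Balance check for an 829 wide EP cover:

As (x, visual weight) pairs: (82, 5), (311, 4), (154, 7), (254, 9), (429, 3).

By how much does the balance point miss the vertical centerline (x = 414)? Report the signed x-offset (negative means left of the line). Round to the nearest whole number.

≈ -189

Total weight = 5 + 4 + 7 + 9 + 3 = 28.
x: (5·82 + 4·311 + 7·154 + 9·254 + 3·429) / 28 = 6305 / 28 ≈ 225.18
Offset from x = 414: 225.18 − 414 ≈ -188.82.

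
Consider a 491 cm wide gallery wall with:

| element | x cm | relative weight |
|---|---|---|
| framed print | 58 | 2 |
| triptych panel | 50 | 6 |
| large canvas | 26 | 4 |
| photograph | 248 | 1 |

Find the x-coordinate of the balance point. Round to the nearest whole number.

Weights sum to 2 + 6 + 4 + 1 = 13.
x-moment: 2·58 + 6·50 + 4·26 + 1·248 = 768; centroid 768/13 ≈ 59.08.

x ≈ 59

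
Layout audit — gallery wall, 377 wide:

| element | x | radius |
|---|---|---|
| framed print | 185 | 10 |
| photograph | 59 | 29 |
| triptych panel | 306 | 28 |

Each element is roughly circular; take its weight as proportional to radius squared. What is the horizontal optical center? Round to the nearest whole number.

r² weights: framed print 10² = 100, photograph 29² = 841, triptych panel 28² = 784. Total = 1725.
x-moment: 100·185 + 841·59 + 784·306 = 308023; centroid 308023/1725 ≈ 178.56.

x ≈ 179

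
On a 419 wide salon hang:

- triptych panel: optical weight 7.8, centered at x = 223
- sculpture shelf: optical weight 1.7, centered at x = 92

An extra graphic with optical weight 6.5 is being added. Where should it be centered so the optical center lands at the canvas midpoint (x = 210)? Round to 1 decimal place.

x ≈ 225.3

New total weight: (7.8 + 1.7) + 6.5 = 16.0.
Along x: (1895.8 + 6.5·x) / 16.0 = 210 (existing moment 7.8·223 + 1.7·92 = 1895.8) ⇒ x = (3360.0 − 1895.8) / 6.5 ≈ 225.26.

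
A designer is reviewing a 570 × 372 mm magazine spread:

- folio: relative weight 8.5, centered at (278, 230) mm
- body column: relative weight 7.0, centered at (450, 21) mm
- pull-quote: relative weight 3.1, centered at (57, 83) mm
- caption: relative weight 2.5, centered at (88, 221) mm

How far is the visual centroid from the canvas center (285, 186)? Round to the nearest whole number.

Total weight = 8.5 + 7.0 + 3.1 + 2.5 = 21.1.
Σw·x = 8.5·278 + 7.0·450 + 3.1·57 + 2.5·88 = 5909.7, so x̄ = 5909.7/21.1 ≈ 280.08.
Σw·y = 8.5·230 + 7.0·21 + 3.1·83 + 2.5·221 = 2911.8, so ȳ = 2911.8/21.1 ≈ 138.00.
From (285, 186): dx = -4.92, dy = -48.00, so the distance is √(dx²+dy²) ≈ 48.25.

≈ 48 mm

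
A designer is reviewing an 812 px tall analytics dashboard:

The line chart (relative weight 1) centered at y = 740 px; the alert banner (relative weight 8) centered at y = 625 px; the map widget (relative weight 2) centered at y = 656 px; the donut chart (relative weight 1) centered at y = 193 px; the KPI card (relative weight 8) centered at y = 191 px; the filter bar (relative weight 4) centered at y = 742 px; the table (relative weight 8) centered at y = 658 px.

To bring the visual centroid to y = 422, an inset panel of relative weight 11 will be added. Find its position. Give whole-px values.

y ≈ 104

After adding the inset panel, total weight = 1 + 8 + 2 + 1 + 8 + 4 + 8 + 11 = 43.
Along y: (17005 + 11·y) / 43 = 422 (existing moment 1·740 + 8·625 + 2·656 + 1·193 + 8·191 + 4·742 + 8·658 = 17005) ⇒ y = (18146 − 17005) / 11 ≈ 103.73.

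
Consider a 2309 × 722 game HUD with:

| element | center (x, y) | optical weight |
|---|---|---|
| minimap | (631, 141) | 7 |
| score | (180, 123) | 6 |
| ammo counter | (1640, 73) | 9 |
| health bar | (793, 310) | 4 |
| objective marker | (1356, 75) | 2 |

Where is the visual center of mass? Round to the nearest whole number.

(934, 135)

Σw = 7 + 6 + 9 + 4 + 2 = 28.
Σw·x = 7·631 + 6·180 + 9·1640 + 4·793 + 2·1356 = 26141, so x̄ = 26141/28 ≈ 933.61.
Σw·y = 7·141 + 6·123 + 9·73 + 4·310 + 2·75 = 3772, so ȳ = 3772/28 ≈ 134.71.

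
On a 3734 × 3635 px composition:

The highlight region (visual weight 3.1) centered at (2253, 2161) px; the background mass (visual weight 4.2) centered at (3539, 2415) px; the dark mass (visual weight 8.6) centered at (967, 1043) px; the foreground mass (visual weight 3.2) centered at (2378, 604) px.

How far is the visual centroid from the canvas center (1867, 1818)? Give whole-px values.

Total weight = 3.1 + 4.2 + 8.6 + 3.2 = 19.1.
x-moment: 3.1·2253 + 4.2·3539 + 8.6·967 + 3.2·2378 = 37773.9; centroid 37773.9/19.1 ≈ 1977.69.
y-moment: 3.1·2161 + 4.2·2415 + 8.6·1043 + 3.2·604 = 27744.7; centroid 27744.7/19.1 ≈ 1452.60.
Relative to (1867, 1818): Δ = (110.69, -365.40); |Δ| = √(110.69² + -365.40²) ≈ 381.80.

≈ 382 px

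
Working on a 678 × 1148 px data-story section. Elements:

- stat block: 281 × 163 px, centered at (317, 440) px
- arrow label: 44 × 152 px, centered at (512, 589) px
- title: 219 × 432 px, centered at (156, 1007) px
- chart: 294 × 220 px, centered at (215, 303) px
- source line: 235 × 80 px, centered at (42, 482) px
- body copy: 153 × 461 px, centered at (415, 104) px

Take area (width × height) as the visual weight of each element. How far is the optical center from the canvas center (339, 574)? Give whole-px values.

Areas → weights: stat block 281·163 = 45803, arrow label 44·152 = 6688, title 219·432 = 94608, chart 294·220 = 64680, source line 235·80 = 18800, body copy 153·461 = 70533; Σw = 301112.
Σw·x = 76669650; x̄ = 76669650/301112 ≈ 254.62.
y: moment 155357880 / weight 301112 ≈ 515.95
From (339, 574): dx = -84.38, dy = -58.05, so the distance is √(dx²+dy²) ≈ 102.42.

≈ 102 px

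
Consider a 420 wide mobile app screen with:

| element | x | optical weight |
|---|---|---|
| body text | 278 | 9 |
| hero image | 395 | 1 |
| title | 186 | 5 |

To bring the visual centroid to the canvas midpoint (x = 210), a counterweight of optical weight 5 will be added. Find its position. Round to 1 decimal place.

With the counterweight, Σw becomes 9 + 1 + 5 + 5 = 20.
Along x: (3827 + 5·x) / 20 = 210 (existing moment 9·278 + 1·395 + 5·186 = 3827) ⇒ x = (4200 − 3827) / 5 ≈ 74.60.

x ≈ 74.6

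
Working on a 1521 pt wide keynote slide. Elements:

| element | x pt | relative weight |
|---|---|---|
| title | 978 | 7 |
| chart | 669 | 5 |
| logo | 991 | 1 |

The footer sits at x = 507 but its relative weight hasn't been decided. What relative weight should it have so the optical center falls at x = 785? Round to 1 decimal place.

Fixed elements: Σw = 7 + 5 + 1 = 13, Σw·x = 7·978 + 5·669 + 1·991 = 11182.
Set Σw·x/Σw = 785: (11182 + 507w) = 785·(13 + w).
Solving: w = (785·13 − 11182) / (507 − 785) = -977 / -278 ≈ 3.51.

w ≈ 3.5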